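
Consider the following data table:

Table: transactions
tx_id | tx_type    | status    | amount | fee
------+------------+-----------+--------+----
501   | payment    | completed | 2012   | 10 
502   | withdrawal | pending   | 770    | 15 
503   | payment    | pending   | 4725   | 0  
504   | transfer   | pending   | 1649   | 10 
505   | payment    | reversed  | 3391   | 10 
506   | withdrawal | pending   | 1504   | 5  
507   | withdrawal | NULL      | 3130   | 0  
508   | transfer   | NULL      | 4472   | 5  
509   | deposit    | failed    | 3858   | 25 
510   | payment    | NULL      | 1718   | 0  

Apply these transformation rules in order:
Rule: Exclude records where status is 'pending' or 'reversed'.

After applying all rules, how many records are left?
5

Step 1: Count records to exclude
  - 4 (pending) + 1 (reversed) = 5 records
Step 2: Total records: 10
Step 3: Remaining = 10 - 5 = 5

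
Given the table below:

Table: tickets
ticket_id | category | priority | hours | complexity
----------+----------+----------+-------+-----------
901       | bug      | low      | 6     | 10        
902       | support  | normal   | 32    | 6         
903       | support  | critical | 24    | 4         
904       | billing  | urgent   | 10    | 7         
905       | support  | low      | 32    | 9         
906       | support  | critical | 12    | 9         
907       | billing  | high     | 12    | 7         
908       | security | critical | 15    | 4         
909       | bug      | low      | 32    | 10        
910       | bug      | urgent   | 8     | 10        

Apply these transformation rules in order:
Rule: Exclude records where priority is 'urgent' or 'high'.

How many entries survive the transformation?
7

Step 1: Count records to exclude
  - 2 (urgent) + 1 (high) = 3 records
Step 2: Total records: 10
Step 3: Remaining = 10 - 3 = 7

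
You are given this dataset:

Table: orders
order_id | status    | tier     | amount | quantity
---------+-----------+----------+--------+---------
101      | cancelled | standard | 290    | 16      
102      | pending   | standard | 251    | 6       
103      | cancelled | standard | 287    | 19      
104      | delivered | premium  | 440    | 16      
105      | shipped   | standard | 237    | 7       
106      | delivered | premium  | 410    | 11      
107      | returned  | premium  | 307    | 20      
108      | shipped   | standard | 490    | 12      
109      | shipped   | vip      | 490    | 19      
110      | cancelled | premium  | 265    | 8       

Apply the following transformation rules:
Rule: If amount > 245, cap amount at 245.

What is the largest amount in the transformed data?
245

Step 1: Original maximum amount = 490
Step 2: Apply cap at 245
Step 3: 9 records had amount > 245 and were capped
Step 4: Maximum after transformation = 245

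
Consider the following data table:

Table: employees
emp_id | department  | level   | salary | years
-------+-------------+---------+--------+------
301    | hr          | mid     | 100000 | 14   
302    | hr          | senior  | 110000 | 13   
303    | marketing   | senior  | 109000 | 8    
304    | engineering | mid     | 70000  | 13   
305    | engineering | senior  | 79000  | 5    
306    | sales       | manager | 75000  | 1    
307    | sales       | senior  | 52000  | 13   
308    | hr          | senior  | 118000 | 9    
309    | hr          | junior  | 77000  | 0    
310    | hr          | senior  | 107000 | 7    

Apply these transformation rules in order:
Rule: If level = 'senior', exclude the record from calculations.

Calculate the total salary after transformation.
322000

Step 1: Identify records where level = 'senior'
Step 2: The excluded records sum to 575000
Step 3: Original total salary = 897000
Step 4: Remaining total = 897000 - 575000 = 322000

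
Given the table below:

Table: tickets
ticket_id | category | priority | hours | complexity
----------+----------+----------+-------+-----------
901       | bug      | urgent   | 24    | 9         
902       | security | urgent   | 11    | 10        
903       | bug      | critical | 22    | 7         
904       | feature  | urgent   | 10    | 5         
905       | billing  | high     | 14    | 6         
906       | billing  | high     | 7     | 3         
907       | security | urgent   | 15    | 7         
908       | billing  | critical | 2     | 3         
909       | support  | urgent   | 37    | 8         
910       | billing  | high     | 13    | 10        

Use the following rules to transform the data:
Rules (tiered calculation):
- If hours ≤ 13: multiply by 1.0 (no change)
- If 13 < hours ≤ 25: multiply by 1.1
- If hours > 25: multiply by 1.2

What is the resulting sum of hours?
169.9

Step 1: Tier 1 (hours ≤ 13): 5 records, sum = 43 × 1.0 = 43.0
Step 2: Tier 2 (13 < hours ≤ 25): 4 records, sum = 75 × 1.1 = 82.5
Step 3: Tier 3 (hours > 25): 1 records, sum = 37 × 1.2 = 44.4
Step 4: Final sum = 43.0 + 82.5 + 44.4 = 169.9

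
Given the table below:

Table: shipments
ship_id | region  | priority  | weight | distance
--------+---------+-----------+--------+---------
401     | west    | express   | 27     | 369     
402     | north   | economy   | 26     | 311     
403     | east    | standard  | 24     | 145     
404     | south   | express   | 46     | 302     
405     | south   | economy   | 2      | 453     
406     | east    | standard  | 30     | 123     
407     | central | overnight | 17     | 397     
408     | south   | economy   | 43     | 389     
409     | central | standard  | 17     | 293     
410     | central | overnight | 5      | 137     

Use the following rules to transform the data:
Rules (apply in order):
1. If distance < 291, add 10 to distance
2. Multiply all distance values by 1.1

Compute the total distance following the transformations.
3243.9

Step 1: Apply Rule 1 - Add 10 to records with distance < 291
  - 3 records affected: 405 + (3 × 10) = 435
  - Unaffected records: 2514
  - Sum after Rule 1: 2949
Step 2: Apply Rule 2 - Multiply all by 1.1
  - 2949 × 1.1 = 3243.9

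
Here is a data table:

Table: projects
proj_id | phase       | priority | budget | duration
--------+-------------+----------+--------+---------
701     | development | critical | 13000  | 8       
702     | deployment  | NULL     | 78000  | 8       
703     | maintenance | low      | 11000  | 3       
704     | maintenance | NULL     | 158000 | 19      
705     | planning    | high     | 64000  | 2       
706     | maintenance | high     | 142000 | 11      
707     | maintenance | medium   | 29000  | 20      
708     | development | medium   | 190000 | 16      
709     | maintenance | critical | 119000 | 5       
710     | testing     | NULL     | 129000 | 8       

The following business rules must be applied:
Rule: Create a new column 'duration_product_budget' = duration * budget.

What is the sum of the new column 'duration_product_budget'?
10700000

Step 1: For each record, compute duration * budget
Example calculations:
  8 * 13000 = 104000
  8 * 78000 = 624000
  3 * 11000 = 33000
  ...
Step 2: Sum all derived values
Step 3: Total = 10700000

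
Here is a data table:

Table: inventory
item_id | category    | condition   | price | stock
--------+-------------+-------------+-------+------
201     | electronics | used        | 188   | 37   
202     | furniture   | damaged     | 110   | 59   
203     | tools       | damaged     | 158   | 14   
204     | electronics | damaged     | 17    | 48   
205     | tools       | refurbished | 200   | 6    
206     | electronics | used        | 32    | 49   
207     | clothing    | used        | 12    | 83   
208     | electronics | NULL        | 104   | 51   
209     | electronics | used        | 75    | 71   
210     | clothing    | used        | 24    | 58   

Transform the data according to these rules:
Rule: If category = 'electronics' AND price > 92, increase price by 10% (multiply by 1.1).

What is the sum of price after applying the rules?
949.2

Step 1: Find records where category = 'electronics' AND price > 92
Step 2: 2 records match, summing to 292
Step 3: After multiplier: 292 × 1.1 = 321.2
Step 4: Unaffected records sum: 628
Step 5: Final sum = 321.2 + 628 = 949.2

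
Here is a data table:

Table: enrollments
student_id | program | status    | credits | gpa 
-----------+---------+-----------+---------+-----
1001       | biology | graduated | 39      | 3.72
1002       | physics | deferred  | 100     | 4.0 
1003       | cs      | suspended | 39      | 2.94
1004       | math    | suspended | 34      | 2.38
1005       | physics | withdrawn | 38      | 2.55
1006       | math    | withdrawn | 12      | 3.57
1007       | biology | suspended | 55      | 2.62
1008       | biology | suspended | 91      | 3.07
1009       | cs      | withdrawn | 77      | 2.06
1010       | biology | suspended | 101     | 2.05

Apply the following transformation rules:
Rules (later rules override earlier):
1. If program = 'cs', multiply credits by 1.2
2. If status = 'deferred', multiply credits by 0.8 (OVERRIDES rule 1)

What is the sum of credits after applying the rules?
589.2

Step 1: Rule 2 takes priority for records with status = 'deferred'
  - 1 records: 100 × 0.8 = 80.0
Step 2: Rule 1 applies to remaining records with program = 'cs'
  - 2 records: 116 × 1.2 = 139.2
Step 3: Other records unchanged: 370
Step 4: Final sum = 80.0 + 139.2 + 370 = 589.2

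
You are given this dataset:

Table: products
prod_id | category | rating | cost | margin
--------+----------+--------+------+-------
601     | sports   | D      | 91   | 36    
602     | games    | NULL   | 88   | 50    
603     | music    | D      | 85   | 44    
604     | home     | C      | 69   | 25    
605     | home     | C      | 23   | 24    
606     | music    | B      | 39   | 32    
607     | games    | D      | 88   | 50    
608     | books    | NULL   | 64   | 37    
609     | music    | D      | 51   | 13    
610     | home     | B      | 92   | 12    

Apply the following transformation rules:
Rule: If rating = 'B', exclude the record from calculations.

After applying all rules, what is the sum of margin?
279

Step 1: Identify records where rating = 'B'
Step 2: The excluded records sum to 44
Step 3: Original total margin = 323
Step 4: Remaining total = 323 - 44 = 279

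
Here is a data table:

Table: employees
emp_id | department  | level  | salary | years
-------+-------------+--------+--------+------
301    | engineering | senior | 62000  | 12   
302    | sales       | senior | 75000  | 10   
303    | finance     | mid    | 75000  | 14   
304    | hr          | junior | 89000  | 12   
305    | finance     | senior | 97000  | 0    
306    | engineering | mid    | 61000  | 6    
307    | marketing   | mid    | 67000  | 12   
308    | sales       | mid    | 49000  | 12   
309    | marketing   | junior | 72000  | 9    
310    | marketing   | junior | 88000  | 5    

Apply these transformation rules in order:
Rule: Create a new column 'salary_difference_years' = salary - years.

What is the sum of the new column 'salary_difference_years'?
734908

Step 1: For each record, compute salary - years
Example calculations:
  62000 - 12 = 61988
  75000 - 10 = 74990
  75000 - 14 = 74986
  ...
Step 2: Sum all derived values
Step 3: Total = 734908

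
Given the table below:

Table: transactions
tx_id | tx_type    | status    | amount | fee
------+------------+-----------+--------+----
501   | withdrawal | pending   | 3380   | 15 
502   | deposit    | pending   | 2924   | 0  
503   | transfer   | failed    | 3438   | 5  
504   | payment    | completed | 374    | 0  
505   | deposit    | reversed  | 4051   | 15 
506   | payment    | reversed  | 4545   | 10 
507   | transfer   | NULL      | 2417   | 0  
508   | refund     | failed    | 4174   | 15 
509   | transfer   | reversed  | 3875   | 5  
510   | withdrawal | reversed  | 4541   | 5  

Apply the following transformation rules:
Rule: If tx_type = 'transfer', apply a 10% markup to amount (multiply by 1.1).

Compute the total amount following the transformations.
34692.0

Step 1: Records with tx_type = 'transfer' have total amount = 9730
Step 2: Apply multiplier: 9730 × 1.1 = 10703.0
Step 3: Other records total: 23989
Step 4: Final sum = 10703.0 + 23989 = 34692.0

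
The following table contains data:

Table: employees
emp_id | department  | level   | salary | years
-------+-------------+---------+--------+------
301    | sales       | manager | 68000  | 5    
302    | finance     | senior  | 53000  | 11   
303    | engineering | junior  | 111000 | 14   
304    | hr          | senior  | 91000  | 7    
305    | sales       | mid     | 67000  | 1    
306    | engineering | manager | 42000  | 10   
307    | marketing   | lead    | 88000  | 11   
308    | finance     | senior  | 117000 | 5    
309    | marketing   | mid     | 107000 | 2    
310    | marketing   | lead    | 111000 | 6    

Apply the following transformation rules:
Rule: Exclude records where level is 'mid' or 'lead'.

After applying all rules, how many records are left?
6

Step 1: Count records to exclude
  - 2 (mid) + 2 (lead) = 4 records
Step 2: Total records: 10
Step 3: Remaining = 10 - 4 = 6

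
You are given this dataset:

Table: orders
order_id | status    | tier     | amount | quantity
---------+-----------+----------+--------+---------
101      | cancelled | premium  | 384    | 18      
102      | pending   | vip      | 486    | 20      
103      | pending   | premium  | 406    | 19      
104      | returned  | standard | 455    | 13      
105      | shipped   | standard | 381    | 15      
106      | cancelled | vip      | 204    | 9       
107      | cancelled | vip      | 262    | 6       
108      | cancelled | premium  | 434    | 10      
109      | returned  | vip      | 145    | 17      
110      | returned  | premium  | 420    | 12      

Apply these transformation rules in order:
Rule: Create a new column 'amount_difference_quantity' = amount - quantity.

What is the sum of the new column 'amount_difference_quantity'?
3438

Step 1: For each record, compute amount - quantity
Example calculations:
  384 - 18 = 366
  486 - 20 = 466
  406 - 19 = 387
  ...
Step 2: Sum all derived values
Step 3: Total = 3438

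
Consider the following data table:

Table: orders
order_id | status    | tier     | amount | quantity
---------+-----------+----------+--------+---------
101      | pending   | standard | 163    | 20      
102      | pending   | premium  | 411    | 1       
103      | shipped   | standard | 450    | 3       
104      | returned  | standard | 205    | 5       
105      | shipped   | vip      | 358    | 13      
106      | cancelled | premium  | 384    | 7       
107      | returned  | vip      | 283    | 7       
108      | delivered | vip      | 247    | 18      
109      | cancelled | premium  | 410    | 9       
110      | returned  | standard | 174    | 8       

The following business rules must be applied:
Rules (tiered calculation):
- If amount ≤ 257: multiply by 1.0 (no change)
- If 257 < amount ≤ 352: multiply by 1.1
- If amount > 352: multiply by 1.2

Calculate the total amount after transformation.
3515.9

Step 1: Tier 1 (amount ≤ 257): 4 records, sum = 789 × 1.0 = 789.0
Step 2: Tier 2 (257 < amount ≤ 352): 1 records, sum = 283 × 1.1 = 311.3
Step 3: Tier 3 (amount > 352): 5 records, sum = 2013 × 1.2 = 2415.6
Step 4: Final sum = 789.0 + 311.3 + 2415.6 = 3515.9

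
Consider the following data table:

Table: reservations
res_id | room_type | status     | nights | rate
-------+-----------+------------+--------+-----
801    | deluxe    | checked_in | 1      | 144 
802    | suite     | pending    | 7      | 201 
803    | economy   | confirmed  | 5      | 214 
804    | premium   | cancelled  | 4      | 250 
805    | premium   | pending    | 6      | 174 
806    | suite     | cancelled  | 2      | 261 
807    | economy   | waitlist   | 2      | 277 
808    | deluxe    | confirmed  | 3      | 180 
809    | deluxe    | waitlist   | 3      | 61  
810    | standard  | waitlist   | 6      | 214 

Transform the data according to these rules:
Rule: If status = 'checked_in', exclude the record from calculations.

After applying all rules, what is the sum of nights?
38

Step 1: Identify records where status = 'checked_in'
Step 2: The excluded records sum to 1
Step 3: Original total nights = 39
Step 4: Remaining total = 39 - 1 = 38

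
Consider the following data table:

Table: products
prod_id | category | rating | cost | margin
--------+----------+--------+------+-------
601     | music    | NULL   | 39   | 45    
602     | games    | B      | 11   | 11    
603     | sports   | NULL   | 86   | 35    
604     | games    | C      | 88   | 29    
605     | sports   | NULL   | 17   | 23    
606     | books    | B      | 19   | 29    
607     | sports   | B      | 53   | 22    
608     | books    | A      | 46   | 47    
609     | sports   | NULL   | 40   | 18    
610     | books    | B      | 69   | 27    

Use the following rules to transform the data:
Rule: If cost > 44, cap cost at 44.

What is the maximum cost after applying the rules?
44

Step 1: Original maximum cost = 88
Step 2: Apply cap at 44
Step 3: 5 records had cost > 44 and were capped
Step 4: Maximum after transformation = 44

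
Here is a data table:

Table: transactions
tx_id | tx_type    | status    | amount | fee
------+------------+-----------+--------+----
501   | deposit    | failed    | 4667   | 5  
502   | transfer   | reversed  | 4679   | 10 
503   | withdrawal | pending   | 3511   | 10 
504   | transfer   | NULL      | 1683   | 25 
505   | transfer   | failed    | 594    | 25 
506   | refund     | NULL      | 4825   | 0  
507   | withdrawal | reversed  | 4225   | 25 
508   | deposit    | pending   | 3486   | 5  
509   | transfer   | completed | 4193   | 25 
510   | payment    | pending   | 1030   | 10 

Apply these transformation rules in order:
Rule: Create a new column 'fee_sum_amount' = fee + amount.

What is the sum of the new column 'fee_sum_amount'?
33033

Step 1: For each record, compute fee + amount
Example calculations:
  5 + 4667 = 4672
  10 + 4679 = 4689
  10 + 3511 = 3521
  ...
Step 2: Sum all derived values
Step 3: Total = 33033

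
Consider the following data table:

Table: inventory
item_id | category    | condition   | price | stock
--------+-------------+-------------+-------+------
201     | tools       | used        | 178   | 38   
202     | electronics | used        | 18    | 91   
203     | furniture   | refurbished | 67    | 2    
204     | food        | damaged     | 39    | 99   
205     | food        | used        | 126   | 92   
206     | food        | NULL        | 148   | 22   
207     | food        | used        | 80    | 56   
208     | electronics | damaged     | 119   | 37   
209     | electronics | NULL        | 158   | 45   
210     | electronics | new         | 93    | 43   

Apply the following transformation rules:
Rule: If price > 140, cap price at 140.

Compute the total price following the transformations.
962

Step 1: 3 records have price > 140
Step 2: These records originally summed to 484
Step 3: After capping: 3 × 140 = 420
Step 4: Unaffected records sum: 542
Step 5: Final sum = 420 + 542 = 962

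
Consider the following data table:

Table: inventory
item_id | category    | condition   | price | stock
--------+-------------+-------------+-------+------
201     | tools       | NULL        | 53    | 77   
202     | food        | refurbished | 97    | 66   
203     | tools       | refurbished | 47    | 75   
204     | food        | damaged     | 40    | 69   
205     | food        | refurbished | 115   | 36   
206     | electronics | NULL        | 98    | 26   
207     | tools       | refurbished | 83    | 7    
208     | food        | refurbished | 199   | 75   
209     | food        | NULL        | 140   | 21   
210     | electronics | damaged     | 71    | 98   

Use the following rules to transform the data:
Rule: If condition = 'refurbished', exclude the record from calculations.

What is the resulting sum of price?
402

Step 1: Identify records where condition = 'refurbished'
Step 2: The excluded records sum to 541
Step 3: Original total price = 943
Step 4: Remaining total = 943 - 541 = 402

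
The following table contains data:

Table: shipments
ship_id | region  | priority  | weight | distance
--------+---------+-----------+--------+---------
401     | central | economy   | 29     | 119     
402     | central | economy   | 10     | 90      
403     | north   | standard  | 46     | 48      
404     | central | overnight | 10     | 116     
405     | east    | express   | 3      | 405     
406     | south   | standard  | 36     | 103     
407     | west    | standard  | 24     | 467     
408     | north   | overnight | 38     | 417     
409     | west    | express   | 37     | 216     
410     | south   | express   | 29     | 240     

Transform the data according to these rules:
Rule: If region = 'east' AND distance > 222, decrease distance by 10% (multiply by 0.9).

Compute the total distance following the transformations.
2180.5

Step 1: Find records where region = 'east' AND distance > 222
Step 2: 1 records match, summing to 405
Step 3: After multiplier: 405 × 0.9 = 364.5
Step 4: Unaffected records sum: 1816
Step 5: Final sum = 364.5 + 1816 = 2180.5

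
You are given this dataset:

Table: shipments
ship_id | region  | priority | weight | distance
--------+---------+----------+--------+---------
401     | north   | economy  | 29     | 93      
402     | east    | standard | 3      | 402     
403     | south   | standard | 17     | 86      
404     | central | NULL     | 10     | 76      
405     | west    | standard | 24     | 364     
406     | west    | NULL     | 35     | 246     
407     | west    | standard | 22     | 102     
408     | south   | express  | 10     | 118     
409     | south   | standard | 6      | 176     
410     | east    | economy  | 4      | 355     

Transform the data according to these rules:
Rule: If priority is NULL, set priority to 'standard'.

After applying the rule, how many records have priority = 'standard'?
7

Step 1: Count records where priority IS NULL
Step 2: Found 2 records with NULL priority
Step 3: These records will have priority set to 'standard'
Step 4: Records already having priority = 'standard': 5
Step 5: Answer: 2 + 5 = 7 records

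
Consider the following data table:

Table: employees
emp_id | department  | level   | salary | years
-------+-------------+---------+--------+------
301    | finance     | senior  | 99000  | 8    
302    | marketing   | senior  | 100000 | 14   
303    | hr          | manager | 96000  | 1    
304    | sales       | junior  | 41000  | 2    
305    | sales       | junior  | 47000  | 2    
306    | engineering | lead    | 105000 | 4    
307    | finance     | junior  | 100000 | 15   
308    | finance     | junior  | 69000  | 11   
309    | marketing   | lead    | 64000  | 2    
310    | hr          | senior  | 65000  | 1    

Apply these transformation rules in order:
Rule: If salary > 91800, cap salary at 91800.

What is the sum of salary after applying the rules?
745000

Step 1: 5 records have salary > 91800
Step 2: These records originally summed to 500000
Step 3: After capping: 5 × 91800 = 459000
Step 4: Unaffected records sum: 286000
Step 5: Final sum = 459000 + 286000 = 745000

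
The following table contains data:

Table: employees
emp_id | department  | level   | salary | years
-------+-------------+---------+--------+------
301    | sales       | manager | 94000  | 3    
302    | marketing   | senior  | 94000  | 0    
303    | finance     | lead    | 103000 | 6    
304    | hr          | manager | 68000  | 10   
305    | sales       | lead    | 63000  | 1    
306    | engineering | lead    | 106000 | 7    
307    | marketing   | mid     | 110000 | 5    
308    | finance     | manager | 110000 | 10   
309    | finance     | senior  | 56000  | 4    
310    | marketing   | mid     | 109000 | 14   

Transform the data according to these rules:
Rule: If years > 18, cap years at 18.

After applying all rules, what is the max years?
14

Step 1: Original maximum years = 14
Step 2: Check cap of 18 against maximum
Step 3: No records exceed the cap (max 14 <= cap 18), so no capping applies
Step 4: Maximum after transformation = 14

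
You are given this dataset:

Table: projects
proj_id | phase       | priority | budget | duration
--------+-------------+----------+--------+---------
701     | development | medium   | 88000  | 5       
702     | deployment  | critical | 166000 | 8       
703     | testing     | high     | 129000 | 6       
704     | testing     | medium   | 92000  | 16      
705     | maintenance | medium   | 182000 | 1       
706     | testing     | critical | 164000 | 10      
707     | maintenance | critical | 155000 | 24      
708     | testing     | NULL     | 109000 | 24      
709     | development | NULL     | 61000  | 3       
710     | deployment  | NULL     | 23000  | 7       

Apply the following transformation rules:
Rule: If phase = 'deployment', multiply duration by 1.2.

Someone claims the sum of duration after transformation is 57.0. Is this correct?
No, the correct result is 107.0.

Step 1: Calculate the correct sum after transformation
Step 2: Apply multiplier 1.2 to records where phase = 'deployment'
Step 3: Correct result = 107.0
Step 4: Claimed result = 57.0
Step 5: 107.0 ≠ 57.0
Conclusion: The claimed result is incorrect. The correct answer is 107.0.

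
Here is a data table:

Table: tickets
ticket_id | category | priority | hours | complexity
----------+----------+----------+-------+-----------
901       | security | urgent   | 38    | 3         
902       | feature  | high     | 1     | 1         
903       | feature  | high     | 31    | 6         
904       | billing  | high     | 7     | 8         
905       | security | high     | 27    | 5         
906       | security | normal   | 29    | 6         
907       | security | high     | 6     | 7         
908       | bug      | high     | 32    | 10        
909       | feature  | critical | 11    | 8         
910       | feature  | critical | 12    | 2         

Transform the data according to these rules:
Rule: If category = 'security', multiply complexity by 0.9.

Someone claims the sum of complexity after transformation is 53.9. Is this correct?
Yes, the result is correct.

Step 1: Calculate the correct sum after transformation
Step 2: Apply multiplier 0.9 to records where category = 'security'
Step 3: Correct result = 53.9
Step 4: Claimed result = 53.9
Step 5: 53.9 = 53.9 ✓
Conclusion: The claimed result is correct.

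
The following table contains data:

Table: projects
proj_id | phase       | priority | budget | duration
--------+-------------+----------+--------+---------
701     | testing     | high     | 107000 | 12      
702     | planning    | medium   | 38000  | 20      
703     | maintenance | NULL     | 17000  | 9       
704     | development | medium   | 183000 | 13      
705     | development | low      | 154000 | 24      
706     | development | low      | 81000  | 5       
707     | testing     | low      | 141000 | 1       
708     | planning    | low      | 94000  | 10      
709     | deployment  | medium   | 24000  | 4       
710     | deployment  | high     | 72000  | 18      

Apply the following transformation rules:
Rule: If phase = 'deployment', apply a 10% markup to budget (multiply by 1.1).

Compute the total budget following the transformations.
920600.0

Step 1: Records with phase = 'deployment' have total budget = 96000
Step 2: Apply multiplier: 96000 × 1.1 = 105600.0
Step 3: Other records total: 815000
Step 4: Final sum = 105600.0 + 815000 = 920600.0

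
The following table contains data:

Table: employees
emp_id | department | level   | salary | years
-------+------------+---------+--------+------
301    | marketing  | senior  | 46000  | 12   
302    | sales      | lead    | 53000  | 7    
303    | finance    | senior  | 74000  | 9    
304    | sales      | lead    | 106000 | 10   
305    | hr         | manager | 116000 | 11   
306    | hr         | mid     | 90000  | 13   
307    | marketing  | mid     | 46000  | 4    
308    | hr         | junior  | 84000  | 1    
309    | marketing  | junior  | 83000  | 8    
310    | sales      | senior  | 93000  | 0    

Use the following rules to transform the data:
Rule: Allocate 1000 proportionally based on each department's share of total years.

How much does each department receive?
finance: 120.0, hr: 333.33, marketing: 320.0, sales: 226.67

Step 1: Calculate total years = 75
Step 2: Calculate each department's proportion:
  finance: 9/75 = 12.00% → 120.0
  hr: 25/75 = 33.33% → 333.33
  marketing: 24/75 = 32.00% → 320.0
  sales: 17/75 = 22.67% → 226.67
Step 3: Verify: sum of allocations ≈ 1000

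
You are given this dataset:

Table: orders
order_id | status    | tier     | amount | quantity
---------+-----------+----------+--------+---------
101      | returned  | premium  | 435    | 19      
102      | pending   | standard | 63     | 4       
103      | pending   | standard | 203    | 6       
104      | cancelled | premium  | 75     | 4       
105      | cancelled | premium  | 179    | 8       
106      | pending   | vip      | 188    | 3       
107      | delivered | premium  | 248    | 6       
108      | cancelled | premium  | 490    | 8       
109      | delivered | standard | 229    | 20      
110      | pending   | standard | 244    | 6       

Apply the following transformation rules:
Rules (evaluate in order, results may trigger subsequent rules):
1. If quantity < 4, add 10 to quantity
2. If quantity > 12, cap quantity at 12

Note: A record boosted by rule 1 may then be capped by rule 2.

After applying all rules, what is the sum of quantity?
78

Step 1: Apply rule 1 to records with quantity < 4
  - 1 records get bonus of 10
  - Of these, 1 records then exceed 12 and get capped
Step 2: Apply rule 2 to records with quantity > 12
  - 2 records (original) are capped
Step 3: Calculate final sum = 78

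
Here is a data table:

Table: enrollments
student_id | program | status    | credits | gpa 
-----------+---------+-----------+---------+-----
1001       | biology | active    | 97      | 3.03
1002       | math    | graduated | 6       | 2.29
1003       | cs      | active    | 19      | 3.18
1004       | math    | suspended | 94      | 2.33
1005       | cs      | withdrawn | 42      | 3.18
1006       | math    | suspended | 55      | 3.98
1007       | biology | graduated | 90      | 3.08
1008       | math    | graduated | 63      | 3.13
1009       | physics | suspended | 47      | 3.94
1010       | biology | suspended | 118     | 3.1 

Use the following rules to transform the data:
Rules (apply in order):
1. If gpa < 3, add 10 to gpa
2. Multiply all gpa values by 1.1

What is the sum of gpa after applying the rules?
56.36

Step 1: Apply Rule 1 - Add 10 to records with gpa < 3
  - 2 records affected: 4.62 + (2 × 10) = 24.62
  - Unaffected records: 26.62
  - Sum after Rule 1: 51.24
Step 2: Apply Rule 2 - Multiply all by 1.1
  - 51.24 × 1.1 = 56.36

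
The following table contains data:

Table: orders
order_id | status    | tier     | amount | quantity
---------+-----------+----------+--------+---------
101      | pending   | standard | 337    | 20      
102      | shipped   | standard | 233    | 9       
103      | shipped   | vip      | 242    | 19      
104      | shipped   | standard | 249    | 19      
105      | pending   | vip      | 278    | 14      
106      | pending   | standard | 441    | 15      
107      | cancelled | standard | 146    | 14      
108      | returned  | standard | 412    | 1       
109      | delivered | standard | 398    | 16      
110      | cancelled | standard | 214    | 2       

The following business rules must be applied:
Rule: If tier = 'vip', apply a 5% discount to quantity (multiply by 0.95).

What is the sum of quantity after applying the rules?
127.35

Step 1: Records with tier = 'vip' have total quantity = 33
Step 2: Apply multiplier: 33 × 0.95 = 31.35
Step 3: Other records total: 96
Step 4: Final sum = 31.35 + 96 = 127.35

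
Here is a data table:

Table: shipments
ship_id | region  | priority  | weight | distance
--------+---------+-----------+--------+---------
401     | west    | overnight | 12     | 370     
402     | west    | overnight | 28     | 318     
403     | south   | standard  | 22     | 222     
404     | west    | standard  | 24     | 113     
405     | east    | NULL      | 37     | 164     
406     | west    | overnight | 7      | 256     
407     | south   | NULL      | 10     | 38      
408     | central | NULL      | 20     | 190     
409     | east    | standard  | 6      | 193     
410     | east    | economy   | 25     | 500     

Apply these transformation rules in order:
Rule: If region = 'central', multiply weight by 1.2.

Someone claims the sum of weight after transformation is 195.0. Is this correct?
Yes, the result is correct.

Step 1: Calculate the correct sum after transformation
Step 2: Apply multiplier 1.2 to records where region = 'central'
Step 3: Correct result = 195.0
Step 4: Claimed result = 195.0
Step 5: 195.0 = 195.0 ✓
Conclusion: The claimed result is correct.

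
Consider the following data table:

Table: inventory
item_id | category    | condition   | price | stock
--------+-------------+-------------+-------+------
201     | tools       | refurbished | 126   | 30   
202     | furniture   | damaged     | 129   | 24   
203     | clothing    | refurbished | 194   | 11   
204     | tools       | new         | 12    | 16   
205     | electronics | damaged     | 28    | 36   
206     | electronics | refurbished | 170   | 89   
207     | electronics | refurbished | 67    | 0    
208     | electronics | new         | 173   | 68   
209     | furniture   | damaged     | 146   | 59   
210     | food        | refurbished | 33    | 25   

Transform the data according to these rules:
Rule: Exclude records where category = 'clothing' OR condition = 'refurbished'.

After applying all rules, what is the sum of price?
488

Step 1: Find records where category = 'clothing' OR condition = 'refurbished'
Step 2: 5 records match, summing to 590
Step 3: Original sum: 1078
Step 4: Remaining sum = 1078 - 590 = 488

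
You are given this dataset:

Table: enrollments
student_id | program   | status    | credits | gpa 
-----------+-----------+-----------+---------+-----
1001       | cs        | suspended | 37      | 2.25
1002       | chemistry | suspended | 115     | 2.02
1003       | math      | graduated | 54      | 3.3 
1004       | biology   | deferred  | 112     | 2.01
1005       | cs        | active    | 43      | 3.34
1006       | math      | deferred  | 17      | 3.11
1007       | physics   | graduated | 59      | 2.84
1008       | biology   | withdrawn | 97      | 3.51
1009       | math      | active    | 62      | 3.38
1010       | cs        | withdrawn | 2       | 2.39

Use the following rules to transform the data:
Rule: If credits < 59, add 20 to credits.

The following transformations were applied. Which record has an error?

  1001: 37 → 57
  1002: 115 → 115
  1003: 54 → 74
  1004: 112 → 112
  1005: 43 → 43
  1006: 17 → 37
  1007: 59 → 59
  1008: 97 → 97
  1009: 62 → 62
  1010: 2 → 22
Record 1005 has an error. The correct transformed value should be 63, not 43.

Step 1: Check each record against the rule
Step 2: Record 1005 has credits = 43
Step 3: Since 43 < 59, the bonus should have been applied
Step 4: Correct value = 63, but claimed value = 43
Conclusion: Record 1005 has the error.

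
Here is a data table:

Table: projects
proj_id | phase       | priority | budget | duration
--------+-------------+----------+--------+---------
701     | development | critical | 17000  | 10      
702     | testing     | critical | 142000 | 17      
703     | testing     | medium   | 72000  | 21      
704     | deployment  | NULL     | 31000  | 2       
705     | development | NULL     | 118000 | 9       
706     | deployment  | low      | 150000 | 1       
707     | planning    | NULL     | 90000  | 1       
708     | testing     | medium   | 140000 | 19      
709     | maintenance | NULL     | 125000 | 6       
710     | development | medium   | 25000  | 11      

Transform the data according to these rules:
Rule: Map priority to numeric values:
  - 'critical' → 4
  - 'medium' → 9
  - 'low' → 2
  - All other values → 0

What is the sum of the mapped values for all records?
37

Step 1: Apply mapping to each record
Step 2: Count by status:
  'critical': 2 records × 4 = 8
  'medium': 3 records × 9 = 27
  'low': 1 records × 2 = 2
Step 3: Sum all mapped values = 37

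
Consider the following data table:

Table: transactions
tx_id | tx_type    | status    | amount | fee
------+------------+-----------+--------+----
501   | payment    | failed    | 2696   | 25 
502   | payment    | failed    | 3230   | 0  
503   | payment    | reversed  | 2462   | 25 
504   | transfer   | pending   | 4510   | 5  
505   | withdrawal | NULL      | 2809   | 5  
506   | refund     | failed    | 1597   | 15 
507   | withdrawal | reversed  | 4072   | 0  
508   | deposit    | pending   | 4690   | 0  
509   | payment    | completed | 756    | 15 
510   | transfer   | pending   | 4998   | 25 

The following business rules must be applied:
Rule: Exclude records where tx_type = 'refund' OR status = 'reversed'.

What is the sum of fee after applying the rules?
75

Step 1: Find records where tx_type = 'refund' OR status = 'reversed'
Step 2: 3 records match, summing to 40
Step 3: Original sum: 115
Step 4: Remaining sum = 115 - 40 = 75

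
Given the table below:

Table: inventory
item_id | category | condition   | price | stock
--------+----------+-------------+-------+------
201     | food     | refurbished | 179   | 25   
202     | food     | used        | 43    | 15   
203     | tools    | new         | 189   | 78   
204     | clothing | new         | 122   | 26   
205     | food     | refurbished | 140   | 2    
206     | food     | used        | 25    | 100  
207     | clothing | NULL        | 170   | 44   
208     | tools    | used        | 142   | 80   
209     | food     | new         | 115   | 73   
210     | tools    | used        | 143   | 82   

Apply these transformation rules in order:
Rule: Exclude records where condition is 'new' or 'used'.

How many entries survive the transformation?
3

Step 1: Count records to exclude
  - 3 (new) + 4 (used) = 7 records
Step 2: Total records: 10
Step 3: Remaining = 10 - 7 = 3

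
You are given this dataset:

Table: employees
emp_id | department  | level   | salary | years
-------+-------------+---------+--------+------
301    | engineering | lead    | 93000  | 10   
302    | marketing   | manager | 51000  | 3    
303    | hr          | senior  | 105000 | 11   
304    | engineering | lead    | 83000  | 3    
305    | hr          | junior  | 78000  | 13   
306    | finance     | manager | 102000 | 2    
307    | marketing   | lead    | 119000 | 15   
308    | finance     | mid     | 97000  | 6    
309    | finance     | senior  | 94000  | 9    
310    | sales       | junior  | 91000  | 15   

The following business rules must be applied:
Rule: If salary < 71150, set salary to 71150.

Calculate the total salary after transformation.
933150

Step 1: 1 records have salary < 71150
Step 2: These records originally summed to 51000
Step 3: After setting to minimum: 1 × 71150 = 71150
Step 4: Unaffected records sum: 862000
Step 5: Final sum = 71150 + 862000 = 933150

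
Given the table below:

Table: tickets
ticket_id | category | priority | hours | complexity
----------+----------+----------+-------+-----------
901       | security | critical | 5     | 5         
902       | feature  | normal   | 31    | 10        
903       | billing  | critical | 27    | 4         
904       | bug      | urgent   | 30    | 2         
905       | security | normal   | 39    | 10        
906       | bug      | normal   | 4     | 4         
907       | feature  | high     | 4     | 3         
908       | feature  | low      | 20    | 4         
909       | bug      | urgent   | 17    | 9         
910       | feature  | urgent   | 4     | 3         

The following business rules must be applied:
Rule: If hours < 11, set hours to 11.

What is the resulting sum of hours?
208

Step 1: 4 records have hours < 11
Step 2: These records originally summed to 17
Step 3: After setting to minimum: 4 × 11 = 44
Step 4: Unaffected records sum: 164
Step 5: Final sum = 44 + 164 = 208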